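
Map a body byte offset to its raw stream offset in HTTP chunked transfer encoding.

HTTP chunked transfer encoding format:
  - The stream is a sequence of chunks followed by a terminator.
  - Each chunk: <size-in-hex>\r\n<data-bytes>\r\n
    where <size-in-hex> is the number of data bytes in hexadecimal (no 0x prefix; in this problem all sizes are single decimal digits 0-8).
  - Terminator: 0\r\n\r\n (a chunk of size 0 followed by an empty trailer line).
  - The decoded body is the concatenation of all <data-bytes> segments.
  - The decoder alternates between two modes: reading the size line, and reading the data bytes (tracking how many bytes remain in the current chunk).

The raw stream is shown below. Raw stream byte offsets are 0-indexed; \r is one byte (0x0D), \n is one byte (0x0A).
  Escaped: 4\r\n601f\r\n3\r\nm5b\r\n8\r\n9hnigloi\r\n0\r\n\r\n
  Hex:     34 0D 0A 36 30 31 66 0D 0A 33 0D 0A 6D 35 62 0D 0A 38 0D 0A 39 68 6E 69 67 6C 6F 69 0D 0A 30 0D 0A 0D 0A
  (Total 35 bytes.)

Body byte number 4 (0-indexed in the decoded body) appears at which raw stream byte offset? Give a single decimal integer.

Answer: 12

Derivation:
Chunk 1: stream[0..1]='4' size=0x4=4, data at stream[3..7]='601f' -> body[0..4], body so far='601f'
Chunk 2: stream[9..10]='3' size=0x3=3, data at stream[12..15]='m5b' -> body[4..7], body so far='601fm5b'
Chunk 3: stream[17..18]='8' size=0x8=8, data at stream[20..28]='9hnigloi' -> body[7..15], body so far='601fm5b9hnigloi'
Chunk 4: stream[30..31]='0' size=0 (terminator). Final body='601fm5b9hnigloi' (15 bytes)
Body byte 4 at stream offset 12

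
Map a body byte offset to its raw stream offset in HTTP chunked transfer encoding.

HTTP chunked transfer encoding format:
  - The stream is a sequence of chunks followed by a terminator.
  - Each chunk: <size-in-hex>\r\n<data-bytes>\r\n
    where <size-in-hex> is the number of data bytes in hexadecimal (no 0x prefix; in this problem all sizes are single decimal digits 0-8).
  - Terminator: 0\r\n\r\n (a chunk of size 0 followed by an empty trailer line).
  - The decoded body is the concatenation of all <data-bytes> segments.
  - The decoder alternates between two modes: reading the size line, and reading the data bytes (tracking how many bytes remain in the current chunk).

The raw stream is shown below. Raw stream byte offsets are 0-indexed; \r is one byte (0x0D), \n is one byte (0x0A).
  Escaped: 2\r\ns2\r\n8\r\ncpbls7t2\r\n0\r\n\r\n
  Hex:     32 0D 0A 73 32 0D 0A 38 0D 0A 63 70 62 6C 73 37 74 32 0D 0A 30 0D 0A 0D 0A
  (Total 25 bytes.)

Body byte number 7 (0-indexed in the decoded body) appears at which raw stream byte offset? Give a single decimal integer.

Answer: 15

Derivation:
Chunk 1: stream[0..1]='2' size=0x2=2, data at stream[3..5]='s2' -> body[0..2], body so far='s2'
Chunk 2: stream[7..8]='8' size=0x8=8, data at stream[10..18]='cpbls7t2' -> body[2..10], body so far='s2cpbls7t2'
Chunk 3: stream[20..21]='0' size=0 (terminator). Final body='s2cpbls7t2' (10 bytes)
Body byte 7 at stream offset 15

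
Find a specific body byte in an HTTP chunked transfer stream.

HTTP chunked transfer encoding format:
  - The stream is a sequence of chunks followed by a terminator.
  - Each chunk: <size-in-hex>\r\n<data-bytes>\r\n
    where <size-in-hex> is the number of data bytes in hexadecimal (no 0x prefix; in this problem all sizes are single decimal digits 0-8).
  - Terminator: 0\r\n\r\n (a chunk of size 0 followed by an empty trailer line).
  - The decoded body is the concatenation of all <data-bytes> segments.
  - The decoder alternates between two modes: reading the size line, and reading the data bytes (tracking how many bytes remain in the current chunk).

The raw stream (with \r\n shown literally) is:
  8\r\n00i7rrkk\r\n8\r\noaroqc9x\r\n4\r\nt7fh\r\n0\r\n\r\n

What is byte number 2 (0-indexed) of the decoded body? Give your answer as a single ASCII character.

Chunk 1: stream[0..1]='8' size=0x8=8, data at stream[3..11]='00i7rrkk' -> body[0..8], body so far='00i7rrkk'
Chunk 2: stream[13..14]='8' size=0x8=8, data at stream[16..24]='oaroqc9x' -> body[8..16], body so far='00i7rrkkoaroqc9x'
Chunk 3: stream[26..27]='4' size=0x4=4, data at stream[29..33]='t7fh' -> body[16..20], body so far='00i7rrkkoaroqc9xt7fh'
Chunk 4: stream[35..36]='0' size=0 (terminator). Final body='00i7rrkkoaroqc9xt7fh' (20 bytes)
Body byte 2 = 'i'

Answer: i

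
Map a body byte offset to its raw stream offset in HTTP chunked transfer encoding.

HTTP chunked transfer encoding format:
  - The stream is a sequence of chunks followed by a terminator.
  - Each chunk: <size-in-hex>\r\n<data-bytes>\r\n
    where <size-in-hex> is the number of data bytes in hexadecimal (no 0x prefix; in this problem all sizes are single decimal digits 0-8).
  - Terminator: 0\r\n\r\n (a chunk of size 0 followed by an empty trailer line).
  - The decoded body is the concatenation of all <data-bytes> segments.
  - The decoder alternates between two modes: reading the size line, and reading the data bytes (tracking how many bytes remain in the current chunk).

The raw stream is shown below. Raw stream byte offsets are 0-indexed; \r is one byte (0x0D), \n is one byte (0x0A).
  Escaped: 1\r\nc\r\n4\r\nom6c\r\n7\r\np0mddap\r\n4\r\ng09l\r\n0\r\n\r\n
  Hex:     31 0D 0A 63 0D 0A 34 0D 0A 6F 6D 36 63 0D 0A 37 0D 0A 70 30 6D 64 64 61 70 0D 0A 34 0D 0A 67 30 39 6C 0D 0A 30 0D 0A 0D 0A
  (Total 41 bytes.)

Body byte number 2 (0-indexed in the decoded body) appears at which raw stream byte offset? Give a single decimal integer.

Chunk 1: stream[0..1]='1' size=0x1=1, data at stream[3..4]='c' -> body[0..1], body so far='c'
Chunk 2: stream[6..7]='4' size=0x4=4, data at stream[9..13]='om6c' -> body[1..5], body so far='com6c'
Chunk 3: stream[15..16]='7' size=0x7=7, data at stream[18..25]='p0mddap' -> body[5..12], body so far='com6cp0mddap'
Chunk 4: stream[27..28]='4' size=0x4=4, data at stream[30..34]='g09l' -> body[12..16], body so far='com6cp0mddapg09l'
Chunk 5: stream[36..37]='0' size=0 (terminator). Final body='com6cp0mddapg09l' (16 bytes)
Body byte 2 at stream offset 10

Answer: 10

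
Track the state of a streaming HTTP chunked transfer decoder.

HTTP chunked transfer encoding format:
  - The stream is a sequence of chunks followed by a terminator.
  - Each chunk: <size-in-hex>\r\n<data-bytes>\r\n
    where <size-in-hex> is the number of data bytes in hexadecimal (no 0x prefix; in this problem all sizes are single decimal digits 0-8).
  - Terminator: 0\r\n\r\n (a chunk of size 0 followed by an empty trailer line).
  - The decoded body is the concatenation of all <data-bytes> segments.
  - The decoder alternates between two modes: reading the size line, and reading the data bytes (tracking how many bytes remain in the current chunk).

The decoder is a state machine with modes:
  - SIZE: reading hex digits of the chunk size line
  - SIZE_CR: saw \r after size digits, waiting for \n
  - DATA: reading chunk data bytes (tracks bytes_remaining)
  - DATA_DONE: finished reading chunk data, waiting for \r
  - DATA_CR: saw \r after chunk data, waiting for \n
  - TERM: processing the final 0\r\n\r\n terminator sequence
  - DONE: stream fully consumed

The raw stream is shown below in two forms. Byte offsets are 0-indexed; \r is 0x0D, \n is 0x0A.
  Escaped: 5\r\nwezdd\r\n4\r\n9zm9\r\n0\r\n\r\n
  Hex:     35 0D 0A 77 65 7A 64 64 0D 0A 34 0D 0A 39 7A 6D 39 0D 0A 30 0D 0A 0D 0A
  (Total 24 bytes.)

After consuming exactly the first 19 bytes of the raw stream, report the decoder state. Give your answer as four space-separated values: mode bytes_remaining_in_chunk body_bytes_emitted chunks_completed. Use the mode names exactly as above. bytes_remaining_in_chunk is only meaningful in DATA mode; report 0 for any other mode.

Byte 0 = '5': mode=SIZE remaining=0 emitted=0 chunks_done=0
Byte 1 = 0x0D: mode=SIZE_CR remaining=0 emitted=0 chunks_done=0
Byte 2 = 0x0A: mode=DATA remaining=5 emitted=0 chunks_done=0
Byte 3 = 'w': mode=DATA remaining=4 emitted=1 chunks_done=0
Byte 4 = 'e': mode=DATA remaining=3 emitted=2 chunks_done=0
Byte 5 = 'z': mode=DATA remaining=2 emitted=3 chunks_done=0
Byte 6 = 'd': mode=DATA remaining=1 emitted=4 chunks_done=0
Byte 7 = 'd': mode=DATA_DONE remaining=0 emitted=5 chunks_done=0
Byte 8 = 0x0D: mode=DATA_CR remaining=0 emitted=5 chunks_done=0
Byte 9 = 0x0A: mode=SIZE remaining=0 emitted=5 chunks_done=1
Byte 10 = '4': mode=SIZE remaining=0 emitted=5 chunks_done=1
Byte 11 = 0x0D: mode=SIZE_CR remaining=0 emitted=5 chunks_done=1
Byte 12 = 0x0A: mode=DATA remaining=4 emitted=5 chunks_done=1
Byte 13 = '9': mode=DATA remaining=3 emitted=6 chunks_done=1
Byte 14 = 'z': mode=DATA remaining=2 emitted=7 chunks_done=1
Byte 15 = 'm': mode=DATA remaining=1 emitted=8 chunks_done=1
Byte 16 = '9': mode=DATA_DONE remaining=0 emitted=9 chunks_done=1
Byte 17 = 0x0D: mode=DATA_CR remaining=0 emitted=9 chunks_done=1
Byte 18 = 0x0A: mode=SIZE remaining=0 emitted=9 chunks_done=2

Answer: SIZE 0 9 2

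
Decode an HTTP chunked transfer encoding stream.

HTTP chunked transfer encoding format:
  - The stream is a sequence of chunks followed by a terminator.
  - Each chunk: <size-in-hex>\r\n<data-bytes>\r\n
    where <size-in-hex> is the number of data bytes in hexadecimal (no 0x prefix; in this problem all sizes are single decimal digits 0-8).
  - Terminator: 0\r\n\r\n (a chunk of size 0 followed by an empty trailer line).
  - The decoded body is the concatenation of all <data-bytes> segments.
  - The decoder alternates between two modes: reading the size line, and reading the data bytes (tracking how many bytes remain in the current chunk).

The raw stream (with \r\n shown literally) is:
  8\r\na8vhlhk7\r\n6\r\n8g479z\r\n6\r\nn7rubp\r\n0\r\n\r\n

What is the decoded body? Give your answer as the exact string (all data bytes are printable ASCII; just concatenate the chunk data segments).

Answer: a8vhlhk78g479zn7rubp

Derivation:
Chunk 1: stream[0..1]='8' size=0x8=8, data at stream[3..11]='a8vhlhk7' -> body[0..8], body so far='a8vhlhk7'
Chunk 2: stream[13..14]='6' size=0x6=6, data at stream[16..22]='8g479z' -> body[8..14], body so far='a8vhlhk78g479z'
Chunk 3: stream[24..25]='6' size=0x6=6, data at stream[27..33]='n7rubp' -> body[14..20], body so far='a8vhlhk78g479zn7rubp'
Chunk 4: stream[35..36]='0' size=0 (terminator). Final body='a8vhlhk78g479zn7rubp' (20 bytes)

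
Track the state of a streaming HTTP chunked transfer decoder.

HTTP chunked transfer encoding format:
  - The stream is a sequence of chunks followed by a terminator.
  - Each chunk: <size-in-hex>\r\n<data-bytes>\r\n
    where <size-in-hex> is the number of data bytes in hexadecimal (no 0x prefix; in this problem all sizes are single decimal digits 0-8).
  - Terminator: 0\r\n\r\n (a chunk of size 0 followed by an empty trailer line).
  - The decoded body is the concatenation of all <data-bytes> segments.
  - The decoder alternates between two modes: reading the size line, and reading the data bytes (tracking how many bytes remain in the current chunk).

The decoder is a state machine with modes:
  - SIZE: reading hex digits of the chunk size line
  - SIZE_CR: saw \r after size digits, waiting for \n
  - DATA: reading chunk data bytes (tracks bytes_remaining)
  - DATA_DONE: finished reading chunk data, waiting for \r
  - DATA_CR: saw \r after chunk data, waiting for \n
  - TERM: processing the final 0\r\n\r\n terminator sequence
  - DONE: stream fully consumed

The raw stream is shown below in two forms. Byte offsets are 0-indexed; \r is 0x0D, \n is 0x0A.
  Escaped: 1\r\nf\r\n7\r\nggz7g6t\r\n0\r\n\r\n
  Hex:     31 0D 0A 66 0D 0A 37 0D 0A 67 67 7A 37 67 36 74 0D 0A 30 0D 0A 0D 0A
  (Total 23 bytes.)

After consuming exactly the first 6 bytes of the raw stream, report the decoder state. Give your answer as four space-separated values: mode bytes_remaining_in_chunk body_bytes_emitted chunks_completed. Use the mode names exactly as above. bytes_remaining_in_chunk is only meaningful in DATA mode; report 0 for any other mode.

Answer: SIZE 0 1 1

Derivation:
Byte 0 = '1': mode=SIZE remaining=0 emitted=0 chunks_done=0
Byte 1 = 0x0D: mode=SIZE_CR remaining=0 emitted=0 chunks_done=0
Byte 2 = 0x0A: mode=DATA remaining=1 emitted=0 chunks_done=0
Byte 3 = 'f': mode=DATA_DONE remaining=0 emitted=1 chunks_done=0
Byte 4 = 0x0D: mode=DATA_CR remaining=0 emitted=1 chunks_done=0
Byte 5 = 0x0A: mode=SIZE remaining=0 emitted=1 chunks_done=1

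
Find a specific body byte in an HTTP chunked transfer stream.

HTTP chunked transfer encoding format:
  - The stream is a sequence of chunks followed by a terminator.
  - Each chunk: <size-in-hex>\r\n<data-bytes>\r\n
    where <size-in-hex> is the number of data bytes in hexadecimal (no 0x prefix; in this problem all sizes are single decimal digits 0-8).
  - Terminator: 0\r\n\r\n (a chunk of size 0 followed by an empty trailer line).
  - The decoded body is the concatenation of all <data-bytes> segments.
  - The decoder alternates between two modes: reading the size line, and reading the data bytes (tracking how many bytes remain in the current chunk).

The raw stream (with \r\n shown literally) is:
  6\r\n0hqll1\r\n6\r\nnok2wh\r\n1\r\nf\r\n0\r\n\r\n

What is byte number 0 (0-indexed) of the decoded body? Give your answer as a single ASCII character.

Answer: 0

Derivation:
Chunk 1: stream[0..1]='6' size=0x6=6, data at stream[3..9]='0hqll1' -> body[0..6], body so far='0hqll1'
Chunk 2: stream[11..12]='6' size=0x6=6, data at stream[14..20]='nok2wh' -> body[6..12], body so far='0hqll1nok2wh'
Chunk 3: stream[22..23]='1' size=0x1=1, data at stream[25..26]='f' -> body[12..13], body so far='0hqll1nok2whf'
Chunk 4: stream[28..29]='0' size=0 (terminator). Final body='0hqll1nok2whf' (13 bytes)
Body byte 0 = '0'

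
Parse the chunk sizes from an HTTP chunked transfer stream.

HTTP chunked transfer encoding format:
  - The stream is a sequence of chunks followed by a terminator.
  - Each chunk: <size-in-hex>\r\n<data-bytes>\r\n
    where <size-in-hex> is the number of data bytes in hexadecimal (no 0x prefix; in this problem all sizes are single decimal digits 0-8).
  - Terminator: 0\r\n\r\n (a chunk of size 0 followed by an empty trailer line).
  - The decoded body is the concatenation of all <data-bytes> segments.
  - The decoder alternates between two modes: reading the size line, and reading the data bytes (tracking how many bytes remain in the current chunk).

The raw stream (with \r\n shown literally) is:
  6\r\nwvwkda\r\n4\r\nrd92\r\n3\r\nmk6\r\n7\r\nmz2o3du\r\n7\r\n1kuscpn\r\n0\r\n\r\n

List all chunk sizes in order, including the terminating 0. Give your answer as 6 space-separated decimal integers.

Chunk 1: stream[0..1]='6' size=0x6=6, data at stream[3..9]='wvwkda' -> body[0..6], body so far='wvwkda'
Chunk 2: stream[11..12]='4' size=0x4=4, data at stream[14..18]='rd92' -> body[6..10], body so far='wvwkdard92'
Chunk 3: stream[20..21]='3' size=0x3=3, data at stream[23..26]='mk6' -> body[10..13], body so far='wvwkdard92mk6'
Chunk 4: stream[28..29]='7' size=0x7=7, data at stream[31..38]='mz2o3du' -> body[13..20], body so far='wvwkdard92mk6mz2o3du'
Chunk 5: stream[40..41]='7' size=0x7=7, data at stream[43..50]='1kuscpn' -> body[20..27], body so far='wvwkdard92mk6mz2o3du1kuscpn'
Chunk 6: stream[52..53]='0' size=0 (terminator). Final body='wvwkdard92mk6mz2o3du1kuscpn' (27 bytes)

Answer: 6 4 3 7 7 0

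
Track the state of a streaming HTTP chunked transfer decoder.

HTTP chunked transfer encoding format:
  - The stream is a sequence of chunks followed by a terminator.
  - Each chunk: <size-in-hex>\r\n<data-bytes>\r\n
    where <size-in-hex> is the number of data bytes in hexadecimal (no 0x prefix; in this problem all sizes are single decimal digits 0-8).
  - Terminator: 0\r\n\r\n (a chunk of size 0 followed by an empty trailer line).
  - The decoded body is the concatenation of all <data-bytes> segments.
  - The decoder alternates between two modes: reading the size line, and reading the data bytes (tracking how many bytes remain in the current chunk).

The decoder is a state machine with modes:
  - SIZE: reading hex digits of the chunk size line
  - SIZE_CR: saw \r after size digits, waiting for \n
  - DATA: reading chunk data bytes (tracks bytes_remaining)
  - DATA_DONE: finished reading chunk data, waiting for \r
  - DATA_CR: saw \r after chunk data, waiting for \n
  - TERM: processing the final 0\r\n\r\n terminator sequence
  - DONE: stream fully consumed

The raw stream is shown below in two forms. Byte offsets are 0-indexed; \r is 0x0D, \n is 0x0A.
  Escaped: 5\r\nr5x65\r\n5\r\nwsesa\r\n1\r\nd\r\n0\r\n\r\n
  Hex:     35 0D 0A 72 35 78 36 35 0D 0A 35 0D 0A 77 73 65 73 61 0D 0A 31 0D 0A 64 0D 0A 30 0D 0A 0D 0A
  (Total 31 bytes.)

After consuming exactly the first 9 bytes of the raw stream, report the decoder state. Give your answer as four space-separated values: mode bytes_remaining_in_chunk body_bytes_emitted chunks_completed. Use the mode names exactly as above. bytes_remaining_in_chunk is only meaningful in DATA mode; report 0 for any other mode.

Byte 0 = '5': mode=SIZE remaining=0 emitted=0 chunks_done=0
Byte 1 = 0x0D: mode=SIZE_CR remaining=0 emitted=0 chunks_done=0
Byte 2 = 0x0A: mode=DATA remaining=5 emitted=0 chunks_done=0
Byte 3 = 'r': mode=DATA remaining=4 emitted=1 chunks_done=0
Byte 4 = '5': mode=DATA remaining=3 emitted=2 chunks_done=0
Byte 5 = 'x': mode=DATA remaining=2 emitted=3 chunks_done=0
Byte 6 = '6': mode=DATA remaining=1 emitted=4 chunks_done=0
Byte 7 = '5': mode=DATA_DONE remaining=0 emitted=5 chunks_done=0
Byte 8 = 0x0D: mode=DATA_CR remaining=0 emitted=5 chunks_done=0

Answer: DATA_CR 0 5 0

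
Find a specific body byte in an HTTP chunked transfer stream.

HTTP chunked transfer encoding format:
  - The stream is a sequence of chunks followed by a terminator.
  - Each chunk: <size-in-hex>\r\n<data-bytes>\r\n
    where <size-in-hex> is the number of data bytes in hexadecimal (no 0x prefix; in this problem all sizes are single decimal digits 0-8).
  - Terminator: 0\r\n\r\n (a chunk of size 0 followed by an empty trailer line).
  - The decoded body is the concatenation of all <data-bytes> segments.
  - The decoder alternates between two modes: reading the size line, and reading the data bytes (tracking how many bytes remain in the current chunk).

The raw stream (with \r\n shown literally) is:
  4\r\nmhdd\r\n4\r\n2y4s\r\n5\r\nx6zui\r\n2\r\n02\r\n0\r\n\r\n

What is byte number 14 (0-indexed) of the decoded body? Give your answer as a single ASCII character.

Chunk 1: stream[0..1]='4' size=0x4=4, data at stream[3..7]='mhdd' -> body[0..4], body so far='mhdd'
Chunk 2: stream[9..10]='4' size=0x4=4, data at stream[12..16]='2y4s' -> body[4..8], body so far='mhdd2y4s'
Chunk 3: stream[18..19]='5' size=0x5=5, data at stream[21..26]='x6zui' -> body[8..13], body so far='mhdd2y4sx6zui'
Chunk 4: stream[28..29]='2' size=0x2=2, data at stream[31..33]='02' -> body[13..15], body so far='mhdd2y4sx6zui02'
Chunk 5: stream[35..36]='0' size=0 (terminator). Final body='mhdd2y4sx6zui02' (15 bytes)
Body byte 14 = '2'

Answer: 2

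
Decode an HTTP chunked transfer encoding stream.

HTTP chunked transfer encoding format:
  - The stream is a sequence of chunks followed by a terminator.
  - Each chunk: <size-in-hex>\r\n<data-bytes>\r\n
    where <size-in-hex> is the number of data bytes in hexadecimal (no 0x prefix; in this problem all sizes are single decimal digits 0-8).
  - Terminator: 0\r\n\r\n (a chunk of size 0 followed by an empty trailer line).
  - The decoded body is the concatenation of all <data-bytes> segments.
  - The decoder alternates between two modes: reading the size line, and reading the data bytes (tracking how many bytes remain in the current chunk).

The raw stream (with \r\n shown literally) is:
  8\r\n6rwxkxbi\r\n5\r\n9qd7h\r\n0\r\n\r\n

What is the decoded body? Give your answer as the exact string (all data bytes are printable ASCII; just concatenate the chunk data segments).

Answer: 6rwxkxbi9qd7h

Derivation:
Chunk 1: stream[0..1]='8' size=0x8=8, data at stream[3..11]='6rwxkxbi' -> body[0..8], body so far='6rwxkxbi'
Chunk 2: stream[13..14]='5' size=0x5=5, data at stream[16..21]='9qd7h' -> body[8..13], body so far='6rwxkxbi9qd7h'
Chunk 3: stream[23..24]='0' size=0 (terminator). Final body='6rwxkxbi9qd7h' (13 bytes)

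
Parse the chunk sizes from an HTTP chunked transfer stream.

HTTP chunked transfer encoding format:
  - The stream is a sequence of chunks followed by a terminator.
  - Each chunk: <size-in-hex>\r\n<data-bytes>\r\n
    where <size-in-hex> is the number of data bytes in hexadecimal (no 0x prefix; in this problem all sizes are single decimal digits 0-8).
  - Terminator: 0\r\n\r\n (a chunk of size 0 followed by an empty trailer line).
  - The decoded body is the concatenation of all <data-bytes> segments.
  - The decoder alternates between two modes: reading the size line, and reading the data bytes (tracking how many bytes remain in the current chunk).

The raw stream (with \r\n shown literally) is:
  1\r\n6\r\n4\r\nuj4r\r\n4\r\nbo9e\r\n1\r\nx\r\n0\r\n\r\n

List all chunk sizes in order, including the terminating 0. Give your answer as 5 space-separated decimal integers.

Chunk 1: stream[0..1]='1' size=0x1=1, data at stream[3..4]='6' -> body[0..1], body so far='6'
Chunk 2: stream[6..7]='4' size=0x4=4, data at stream[9..13]='uj4r' -> body[1..5], body so far='6uj4r'
Chunk 3: stream[15..16]='4' size=0x4=4, data at stream[18..22]='bo9e' -> body[5..9], body so far='6uj4rbo9e'
Chunk 4: stream[24..25]='1' size=0x1=1, data at stream[27..28]='x' -> body[9..10], body so far='6uj4rbo9ex'
Chunk 5: stream[30..31]='0' size=0 (terminator). Final body='6uj4rbo9ex' (10 bytes)

Answer: 1 4 4 1 0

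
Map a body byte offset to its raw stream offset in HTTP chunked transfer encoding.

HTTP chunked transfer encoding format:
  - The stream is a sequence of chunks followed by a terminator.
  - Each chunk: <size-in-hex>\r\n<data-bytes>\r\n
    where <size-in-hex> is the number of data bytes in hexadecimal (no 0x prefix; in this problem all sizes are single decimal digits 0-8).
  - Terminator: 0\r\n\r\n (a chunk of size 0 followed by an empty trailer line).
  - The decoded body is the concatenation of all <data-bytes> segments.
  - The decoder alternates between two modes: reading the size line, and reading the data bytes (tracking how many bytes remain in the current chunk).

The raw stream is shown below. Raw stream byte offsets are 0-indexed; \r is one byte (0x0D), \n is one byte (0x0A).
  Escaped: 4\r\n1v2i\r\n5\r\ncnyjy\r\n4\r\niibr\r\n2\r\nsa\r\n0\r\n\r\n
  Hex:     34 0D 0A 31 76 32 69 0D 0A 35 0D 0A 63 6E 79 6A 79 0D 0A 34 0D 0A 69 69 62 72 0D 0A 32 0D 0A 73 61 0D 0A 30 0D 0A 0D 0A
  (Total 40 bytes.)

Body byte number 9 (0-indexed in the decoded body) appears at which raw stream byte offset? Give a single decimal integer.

Chunk 1: stream[0..1]='4' size=0x4=4, data at stream[3..7]='1v2i' -> body[0..4], body so far='1v2i'
Chunk 2: stream[9..10]='5' size=0x5=5, data at stream[12..17]='cnyjy' -> body[4..9], body so far='1v2icnyjy'
Chunk 3: stream[19..20]='4' size=0x4=4, data at stream[22..26]='iibr' -> body[9..13], body so far='1v2icnyjyiibr'
Chunk 4: stream[28..29]='2' size=0x2=2, data at stream[31..33]='sa' -> body[13..15], body so far='1v2icnyjyiibrsa'
Chunk 5: stream[35..36]='0' size=0 (terminator). Final body='1v2icnyjyiibrsa' (15 bytes)
Body byte 9 at stream offset 22

Answer: 22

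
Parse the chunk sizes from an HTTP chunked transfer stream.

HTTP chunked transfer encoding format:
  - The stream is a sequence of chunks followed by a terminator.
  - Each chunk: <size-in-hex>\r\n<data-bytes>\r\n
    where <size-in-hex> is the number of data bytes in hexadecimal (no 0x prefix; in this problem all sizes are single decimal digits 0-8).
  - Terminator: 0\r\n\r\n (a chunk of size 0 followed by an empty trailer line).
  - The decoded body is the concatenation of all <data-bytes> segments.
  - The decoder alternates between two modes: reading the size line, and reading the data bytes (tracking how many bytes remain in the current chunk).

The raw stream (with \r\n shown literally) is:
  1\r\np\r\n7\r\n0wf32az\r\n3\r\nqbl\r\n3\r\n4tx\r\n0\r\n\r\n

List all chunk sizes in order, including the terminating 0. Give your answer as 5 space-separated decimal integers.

Chunk 1: stream[0..1]='1' size=0x1=1, data at stream[3..4]='p' -> body[0..1], body so far='p'
Chunk 2: stream[6..7]='7' size=0x7=7, data at stream[9..16]='0wf32az' -> body[1..8], body so far='p0wf32az'
Chunk 3: stream[18..19]='3' size=0x3=3, data at stream[21..24]='qbl' -> body[8..11], body so far='p0wf32azqbl'
Chunk 4: stream[26..27]='3' size=0x3=3, data at stream[29..32]='4tx' -> body[11..14], body so far='p0wf32azqbl4tx'
Chunk 5: stream[34..35]='0' size=0 (terminator). Final body='p0wf32azqbl4tx' (14 bytes)

Answer: 1 7 3 3 0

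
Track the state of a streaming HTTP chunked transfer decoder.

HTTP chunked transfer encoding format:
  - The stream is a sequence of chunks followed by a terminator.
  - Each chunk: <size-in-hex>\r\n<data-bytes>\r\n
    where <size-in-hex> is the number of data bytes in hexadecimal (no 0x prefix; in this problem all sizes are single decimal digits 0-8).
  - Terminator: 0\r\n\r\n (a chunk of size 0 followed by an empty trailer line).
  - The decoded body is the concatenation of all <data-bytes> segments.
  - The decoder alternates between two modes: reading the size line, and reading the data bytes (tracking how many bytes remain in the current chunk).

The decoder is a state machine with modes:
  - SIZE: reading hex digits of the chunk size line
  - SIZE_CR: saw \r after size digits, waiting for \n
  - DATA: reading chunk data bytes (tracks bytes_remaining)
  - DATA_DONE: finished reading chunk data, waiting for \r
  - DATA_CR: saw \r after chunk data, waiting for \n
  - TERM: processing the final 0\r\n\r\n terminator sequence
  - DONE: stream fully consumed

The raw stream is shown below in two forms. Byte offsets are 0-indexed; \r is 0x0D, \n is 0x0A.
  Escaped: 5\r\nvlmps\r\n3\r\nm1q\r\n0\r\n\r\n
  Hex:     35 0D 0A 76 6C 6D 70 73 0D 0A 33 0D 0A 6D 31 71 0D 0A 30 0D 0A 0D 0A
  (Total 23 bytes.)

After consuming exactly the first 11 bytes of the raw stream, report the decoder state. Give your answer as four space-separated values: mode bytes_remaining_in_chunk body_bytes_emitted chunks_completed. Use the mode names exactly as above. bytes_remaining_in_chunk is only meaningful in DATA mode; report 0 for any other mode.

Byte 0 = '5': mode=SIZE remaining=0 emitted=0 chunks_done=0
Byte 1 = 0x0D: mode=SIZE_CR remaining=0 emitted=0 chunks_done=0
Byte 2 = 0x0A: mode=DATA remaining=5 emitted=0 chunks_done=0
Byte 3 = 'v': mode=DATA remaining=4 emitted=1 chunks_done=0
Byte 4 = 'l': mode=DATA remaining=3 emitted=2 chunks_done=0
Byte 5 = 'm': mode=DATA remaining=2 emitted=3 chunks_done=0
Byte 6 = 'p': mode=DATA remaining=1 emitted=4 chunks_done=0
Byte 7 = 's': mode=DATA_DONE remaining=0 emitted=5 chunks_done=0
Byte 8 = 0x0D: mode=DATA_CR remaining=0 emitted=5 chunks_done=0
Byte 9 = 0x0A: mode=SIZE remaining=0 emitted=5 chunks_done=1
Byte 10 = '3': mode=SIZE remaining=0 emitted=5 chunks_done=1

Answer: SIZE 0 5 1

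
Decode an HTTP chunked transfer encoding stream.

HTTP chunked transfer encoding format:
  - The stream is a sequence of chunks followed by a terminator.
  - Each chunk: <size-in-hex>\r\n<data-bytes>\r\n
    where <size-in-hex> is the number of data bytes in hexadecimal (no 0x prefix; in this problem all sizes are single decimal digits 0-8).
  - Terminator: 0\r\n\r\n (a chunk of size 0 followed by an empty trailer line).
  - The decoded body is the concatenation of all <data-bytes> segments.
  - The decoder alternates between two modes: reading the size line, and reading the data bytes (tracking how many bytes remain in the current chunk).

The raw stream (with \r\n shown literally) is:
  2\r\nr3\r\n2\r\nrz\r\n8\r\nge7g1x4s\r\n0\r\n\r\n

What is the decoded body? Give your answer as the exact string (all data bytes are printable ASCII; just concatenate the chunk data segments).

Answer: r3rzge7g1x4s

Derivation:
Chunk 1: stream[0..1]='2' size=0x2=2, data at stream[3..5]='r3' -> body[0..2], body so far='r3'
Chunk 2: stream[7..8]='2' size=0x2=2, data at stream[10..12]='rz' -> body[2..4], body so far='r3rz'
Chunk 3: stream[14..15]='8' size=0x8=8, data at stream[17..25]='ge7g1x4s' -> body[4..12], body so far='r3rzge7g1x4s'
Chunk 4: stream[27..28]='0' size=0 (terminator). Final body='r3rzge7g1x4s' (12 bytes)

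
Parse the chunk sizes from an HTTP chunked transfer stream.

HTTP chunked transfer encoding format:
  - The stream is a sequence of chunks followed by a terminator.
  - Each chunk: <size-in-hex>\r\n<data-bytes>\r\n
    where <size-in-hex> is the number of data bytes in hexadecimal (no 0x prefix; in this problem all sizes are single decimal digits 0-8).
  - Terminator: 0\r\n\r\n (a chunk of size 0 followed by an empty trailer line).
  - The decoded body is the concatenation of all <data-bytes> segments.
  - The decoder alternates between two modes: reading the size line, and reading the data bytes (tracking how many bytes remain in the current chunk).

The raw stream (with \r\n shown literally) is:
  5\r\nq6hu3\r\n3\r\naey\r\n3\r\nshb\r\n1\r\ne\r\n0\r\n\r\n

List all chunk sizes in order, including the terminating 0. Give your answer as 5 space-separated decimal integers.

Chunk 1: stream[0..1]='5' size=0x5=5, data at stream[3..8]='q6hu3' -> body[0..5], body so far='q6hu3'
Chunk 2: stream[10..11]='3' size=0x3=3, data at stream[13..16]='aey' -> body[5..8], body so far='q6hu3aey'
Chunk 3: stream[18..19]='3' size=0x3=3, data at stream[21..24]='shb' -> body[8..11], body so far='q6hu3aeyshb'
Chunk 4: stream[26..27]='1' size=0x1=1, data at stream[29..30]='e' -> body[11..12], body so far='q6hu3aeyshbe'
Chunk 5: stream[32..33]='0' size=0 (terminator). Final body='q6hu3aeyshbe' (12 bytes)

Answer: 5 3 3 1 0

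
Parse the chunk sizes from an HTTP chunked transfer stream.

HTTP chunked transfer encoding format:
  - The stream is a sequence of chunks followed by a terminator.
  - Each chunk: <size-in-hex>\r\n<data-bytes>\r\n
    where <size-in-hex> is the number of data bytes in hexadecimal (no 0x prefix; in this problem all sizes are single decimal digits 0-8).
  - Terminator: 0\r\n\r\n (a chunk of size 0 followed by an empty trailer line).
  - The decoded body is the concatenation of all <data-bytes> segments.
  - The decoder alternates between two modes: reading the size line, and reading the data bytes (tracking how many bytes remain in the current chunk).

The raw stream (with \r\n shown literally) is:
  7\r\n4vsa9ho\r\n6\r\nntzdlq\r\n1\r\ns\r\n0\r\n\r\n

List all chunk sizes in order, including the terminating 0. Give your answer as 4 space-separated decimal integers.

Chunk 1: stream[0..1]='7' size=0x7=7, data at stream[3..10]='4vsa9ho' -> body[0..7], body so far='4vsa9ho'
Chunk 2: stream[12..13]='6' size=0x6=6, data at stream[15..21]='ntzdlq' -> body[7..13], body so far='4vsa9hontzdlq'
Chunk 3: stream[23..24]='1' size=0x1=1, data at stream[26..27]='s' -> body[13..14], body so far='4vsa9hontzdlqs'
Chunk 4: stream[29..30]='0' size=0 (terminator). Final body='4vsa9hontzdlqs' (14 bytes)

Answer: 7 6 1 0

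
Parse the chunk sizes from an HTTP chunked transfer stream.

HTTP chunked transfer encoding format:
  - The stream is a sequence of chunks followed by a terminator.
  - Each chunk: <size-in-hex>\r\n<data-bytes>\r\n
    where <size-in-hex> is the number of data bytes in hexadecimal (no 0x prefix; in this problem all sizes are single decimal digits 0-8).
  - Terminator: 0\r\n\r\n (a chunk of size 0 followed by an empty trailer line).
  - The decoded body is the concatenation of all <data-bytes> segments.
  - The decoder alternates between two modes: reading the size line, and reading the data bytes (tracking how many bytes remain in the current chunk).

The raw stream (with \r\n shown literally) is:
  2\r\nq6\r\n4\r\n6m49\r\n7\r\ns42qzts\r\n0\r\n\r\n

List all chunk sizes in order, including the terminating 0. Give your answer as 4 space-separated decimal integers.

Answer: 2 4 7 0

Derivation:
Chunk 1: stream[0..1]='2' size=0x2=2, data at stream[3..5]='q6' -> body[0..2], body so far='q6'
Chunk 2: stream[7..8]='4' size=0x4=4, data at stream[10..14]='6m49' -> body[2..6], body so far='q66m49'
Chunk 3: stream[16..17]='7' size=0x7=7, data at stream[19..26]='s42qzts' -> body[6..13], body so far='q66m49s42qzts'
Chunk 4: stream[28..29]='0' size=0 (terminator). Final body='q66m49s42qzts' (13 bytes)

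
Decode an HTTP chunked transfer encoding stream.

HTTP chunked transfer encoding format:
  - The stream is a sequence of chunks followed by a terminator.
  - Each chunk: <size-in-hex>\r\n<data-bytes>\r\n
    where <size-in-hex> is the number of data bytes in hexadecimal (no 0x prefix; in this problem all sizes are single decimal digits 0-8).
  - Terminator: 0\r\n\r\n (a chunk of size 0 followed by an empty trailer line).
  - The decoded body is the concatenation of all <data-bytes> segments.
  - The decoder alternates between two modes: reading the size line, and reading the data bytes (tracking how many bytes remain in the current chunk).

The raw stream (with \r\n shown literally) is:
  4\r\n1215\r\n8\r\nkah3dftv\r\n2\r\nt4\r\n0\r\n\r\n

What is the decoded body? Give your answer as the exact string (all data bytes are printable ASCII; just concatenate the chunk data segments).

Chunk 1: stream[0..1]='4' size=0x4=4, data at stream[3..7]='1215' -> body[0..4], body so far='1215'
Chunk 2: stream[9..10]='8' size=0x8=8, data at stream[12..20]='kah3dftv' -> body[4..12], body so far='1215kah3dftv'
Chunk 3: stream[22..23]='2' size=0x2=2, data at stream[25..27]='t4' -> body[12..14], body so far='1215kah3dftvt4'
Chunk 4: stream[29..30]='0' size=0 (terminator). Final body='1215kah3dftvt4' (14 bytes)

Answer: 1215kah3dftvt4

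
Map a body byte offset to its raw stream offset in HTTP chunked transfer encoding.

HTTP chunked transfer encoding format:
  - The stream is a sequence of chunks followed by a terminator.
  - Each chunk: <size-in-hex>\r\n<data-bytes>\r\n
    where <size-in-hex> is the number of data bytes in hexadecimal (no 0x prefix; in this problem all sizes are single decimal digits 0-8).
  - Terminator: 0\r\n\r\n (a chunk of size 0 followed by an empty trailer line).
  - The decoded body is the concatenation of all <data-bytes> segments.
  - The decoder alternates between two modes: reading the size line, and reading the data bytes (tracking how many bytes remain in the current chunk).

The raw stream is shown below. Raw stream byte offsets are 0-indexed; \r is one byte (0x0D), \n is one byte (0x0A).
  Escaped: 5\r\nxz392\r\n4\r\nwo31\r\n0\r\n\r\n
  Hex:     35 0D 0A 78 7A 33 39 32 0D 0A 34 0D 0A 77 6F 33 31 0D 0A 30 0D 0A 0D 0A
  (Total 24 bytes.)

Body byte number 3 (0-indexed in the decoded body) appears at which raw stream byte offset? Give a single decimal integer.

Chunk 1: stream[0..1]='5' size=0x5=5, data at stream[3..8]='xz392' -> body[0..5], body so far='xz392'
Chunk 2: stream[10..11]='4' size=0x4=4, data at stream[13..17]='wo31' -> body[5..9], body so far='xz392wo31'
Chunk 3: stream[19..20]='0' size=0 (terminator). Final body='xz392wo31' (9 bytes)
Body byte 3 at stream offset 6

Answer: 6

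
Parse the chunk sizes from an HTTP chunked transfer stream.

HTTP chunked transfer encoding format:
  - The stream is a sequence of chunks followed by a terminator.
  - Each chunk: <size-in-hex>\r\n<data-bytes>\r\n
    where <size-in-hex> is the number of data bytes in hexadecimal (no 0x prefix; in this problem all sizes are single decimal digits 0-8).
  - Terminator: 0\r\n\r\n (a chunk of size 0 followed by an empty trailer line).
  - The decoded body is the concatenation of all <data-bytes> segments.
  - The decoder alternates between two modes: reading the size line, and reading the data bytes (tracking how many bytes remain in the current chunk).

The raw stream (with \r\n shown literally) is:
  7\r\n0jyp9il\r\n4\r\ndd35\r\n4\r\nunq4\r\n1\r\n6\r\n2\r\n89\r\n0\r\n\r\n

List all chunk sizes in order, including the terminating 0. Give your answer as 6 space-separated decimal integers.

Answer: 7 4 4 1 2 0

Derivation:
Chunk 1: stream[0..1]='7' size=0x7=7, data at stream[3..10]='0jyp9il' -> body[0..7], body so far='0jyp9il'
Chunk 2: stream[12..13]='4' size=0x4=4, data at stream[15..19]='dd35' -> body[7..11], body so far='0jyp9ildd35'
Chunk 3: stream[21..22]='4' size=0x4=4, data at stream[24..28]='unq4' -> body[11..15], body so far='0jyp9ildd35unq4'
Chunk 4: stream[30..31]='1' size=0x1=1, data at stream[33..34]='6' -> body[15..16], body so far='0jyp9ildd35unq46'
Chunk 5: stream[36..37]='2' size=0x2=2, data at stream[39..41]='89' -> body[16..18], body so far='0jyp9ildd35unq4689'
Chunk 6: stream[43..44]='0' size=0 (terminator). Final body='0jyp9ildd35unq4689' (18 bytes)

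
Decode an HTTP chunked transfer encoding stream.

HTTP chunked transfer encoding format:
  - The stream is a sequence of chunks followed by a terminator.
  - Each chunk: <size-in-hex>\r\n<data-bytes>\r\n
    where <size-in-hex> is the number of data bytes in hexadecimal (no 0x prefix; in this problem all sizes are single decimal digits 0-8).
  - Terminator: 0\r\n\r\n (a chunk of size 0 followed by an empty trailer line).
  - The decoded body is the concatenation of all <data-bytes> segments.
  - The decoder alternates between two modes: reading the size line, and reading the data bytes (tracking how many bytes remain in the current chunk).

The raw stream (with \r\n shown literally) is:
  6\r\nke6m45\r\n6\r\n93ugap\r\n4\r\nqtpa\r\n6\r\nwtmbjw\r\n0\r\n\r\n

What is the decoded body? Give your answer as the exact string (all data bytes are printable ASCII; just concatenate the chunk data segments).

Answer: ke6m4593ugapqtpawtmbjw

Derivation:
Chunk 1: stream[0..1]='6' size=0x6=6, data at stream[3..9]='ke6m45' -> body[0..6], body so far='ke6m45'
Chunk 2: stream[11..12]='6' size=0x6=6, data at stream[14..20]='93ugap' -> body[6..12], body so far='ke6m4593ugap'
Chunk 3: stream[22..23]='4' size=0x4=4, data at stream[25..29]='qtpa' -> body[12..16], body so far='ke6m4593ugapqtpa'
Chunk 4: stream[31..32]='6' size=0x6=6, data at stream[34..40]='wtmbjw' -> body[16..22], body so far='ke6m4593ugapqtpawtmbjw'
Chunk 5: stream[42..43]='0' size=0 (terminator). Final body='ke6m4593ugapqtpawtmbjw' (22 bytes)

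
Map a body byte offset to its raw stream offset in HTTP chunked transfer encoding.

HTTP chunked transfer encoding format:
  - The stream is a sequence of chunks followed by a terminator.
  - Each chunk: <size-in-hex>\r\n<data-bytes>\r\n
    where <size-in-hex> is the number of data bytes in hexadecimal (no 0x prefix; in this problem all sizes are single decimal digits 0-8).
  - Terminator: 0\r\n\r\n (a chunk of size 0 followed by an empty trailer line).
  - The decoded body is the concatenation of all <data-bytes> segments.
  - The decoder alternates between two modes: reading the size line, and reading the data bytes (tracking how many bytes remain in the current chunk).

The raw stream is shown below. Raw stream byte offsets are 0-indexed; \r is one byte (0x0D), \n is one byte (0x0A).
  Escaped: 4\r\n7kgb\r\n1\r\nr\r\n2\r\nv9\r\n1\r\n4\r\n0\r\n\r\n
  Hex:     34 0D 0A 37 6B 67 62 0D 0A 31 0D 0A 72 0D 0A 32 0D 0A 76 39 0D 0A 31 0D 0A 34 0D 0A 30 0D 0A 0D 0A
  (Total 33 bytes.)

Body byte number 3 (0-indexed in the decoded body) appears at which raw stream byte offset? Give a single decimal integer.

Chunk 1: stream[0..1]='4' size=0x4=4, data at stream[3..7]='7kgb' -> body[0..4], body so far='7kgb'
Chunk 2: stream[9..10]='1' size=0x1=1, data at stream[12..13]='r' -> body[4..5], body so far='7kgbr'
Chunk 3: stream[15..16]='2' size=0x2=2, data at stream[18..20]='v9' -> body[5..7], body so far='7kgbrv9'
Chunk 4: stream[22..23]='1' size=0x1=1, data at stream[25..26]='4' -> body[7..8], body so far='7kgbrv94'
Chunk 5: stream[28..29]='0' size=0 (terminator). Final body='7kgbrv94' (8 bytes)
Body byte 3 at stream offset 6

Answer: 6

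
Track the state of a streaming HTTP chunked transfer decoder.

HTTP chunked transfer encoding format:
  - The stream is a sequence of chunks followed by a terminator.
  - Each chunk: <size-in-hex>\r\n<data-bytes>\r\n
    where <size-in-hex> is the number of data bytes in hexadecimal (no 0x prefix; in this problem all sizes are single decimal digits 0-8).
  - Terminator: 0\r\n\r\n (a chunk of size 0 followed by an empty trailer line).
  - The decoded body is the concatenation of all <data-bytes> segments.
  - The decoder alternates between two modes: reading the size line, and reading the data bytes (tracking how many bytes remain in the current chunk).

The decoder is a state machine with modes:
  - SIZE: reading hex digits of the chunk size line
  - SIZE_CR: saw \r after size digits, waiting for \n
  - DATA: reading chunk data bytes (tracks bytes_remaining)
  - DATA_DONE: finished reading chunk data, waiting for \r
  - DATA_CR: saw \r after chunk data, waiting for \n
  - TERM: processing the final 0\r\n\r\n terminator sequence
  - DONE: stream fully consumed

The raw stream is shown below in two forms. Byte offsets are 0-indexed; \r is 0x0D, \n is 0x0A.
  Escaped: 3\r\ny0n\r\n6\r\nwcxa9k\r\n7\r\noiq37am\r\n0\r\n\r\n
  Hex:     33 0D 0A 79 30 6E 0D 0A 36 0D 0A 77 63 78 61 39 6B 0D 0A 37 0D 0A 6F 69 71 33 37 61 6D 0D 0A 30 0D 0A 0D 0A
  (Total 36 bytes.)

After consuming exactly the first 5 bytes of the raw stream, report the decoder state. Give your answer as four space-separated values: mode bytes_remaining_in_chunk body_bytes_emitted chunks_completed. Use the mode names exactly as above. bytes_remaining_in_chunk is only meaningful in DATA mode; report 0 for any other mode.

Answer: DATA 1 2 0

Derivation:
Byte 0 = '3': mode=SIZE remaining=0 emitted=0 chunks_done=0
Byte 1 = 0x0D: mode=SIZE_CR remaining=0 emitted=0 chunks_done=0
Byte 2 = 0x0A: mode=DATA remaining=3 emitted=0 chunks_done=0
Byte 3 = 'y': mode=DATA remaining=2 emitted=1 chunks_done=0
Byte 4 = '0': mode=DATA remaining=1 emitted=2 chunks_done=0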